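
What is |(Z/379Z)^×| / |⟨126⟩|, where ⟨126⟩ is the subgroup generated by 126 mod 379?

2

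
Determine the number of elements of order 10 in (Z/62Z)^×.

φ(62) = φ(2)·φ(31) = 1·30 = 30 = 2 · 3 · 5.
In a cyclic group of order 30, there are φ(d) elements of order d for each divisor d of 30, and zero for non-divisors.
10 = 2 · 5 divides 30, and φ(10) = 4.

4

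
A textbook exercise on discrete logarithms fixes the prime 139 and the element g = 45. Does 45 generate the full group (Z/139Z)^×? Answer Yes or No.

φ(139) = 139 − 1 = 138 = 2 · 3 · 23.
It suffices to check that the order of 45 is not a proper divisor of 138: compute 45^(138/q) for q ∈ {2, 3, 23}.
45^69 ≡ 1 (mod 139)  [q = 2: ≡ 1 ✗]
45^46 ≡ 1 (mod 139)  [q = 3: ≡ 1 ✗]
45^6 ≡ 6 (mod 139)  [q = 23: ≢ 1 ✓]
The check at q = 2 fails, so 45 generates a proper subgroup.

No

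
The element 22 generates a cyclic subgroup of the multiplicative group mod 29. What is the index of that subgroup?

2

By Lagrange's theorem, ord_29(22) divides φ(29) = 29 − 1 = 28 = 2^2 · 7.
Divisors of 28: 1, 2, 4, 7, 14, 28.
Check 22^d mod 29 for each divisor in increasing order:
22^1 ≡ 22
22^2 ≡ 20
22^4 ≡ 23
22^7 ≡ 28
22^14 ≡ 1
Thus |⟨22⟩| = ord(22) = 14.
Index = |(Z/29Z)^×| / |⟨22⟩| = 28 / 14 = 2.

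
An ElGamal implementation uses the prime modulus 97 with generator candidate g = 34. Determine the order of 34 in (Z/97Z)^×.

ord(34) | φ(97) = 97 − 1 = 96 = 2^5 · 3.
Divisors of 96: 1, 2, 3, 4, 6, 8, 12, 16, 24, 32, 48, 96.
Test each divisor d:
34^1 ≡ 34
34^2 ≡ 89
34^3 ≡ 19
34^4 ≡ 64
34^6 ≡ 70
34^8 ≡ 22
34^12 ≡ 50
34^16 ≡ 96
34^24 ≡ 75
34^32 ≡ 1
The smallest such exponent is 32, so the order of 34 is 32.

32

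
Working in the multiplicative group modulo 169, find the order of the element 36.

ord(36) | φ(169) = φ(13^2) = 13·(13−1) = 156 = 2^2 · 3 · 13.
Divisors of 156: 1, 2, 3, 4, 6, 12, 13, 26, 39, 52, 78, 156.
Evaluate successive powers at the divisors of 156:
36^1 ≡ 36 (mod 169)
36^2 ≡ 113 (mod 169)
36^3 ≡ 12 (mod 169)
36^4 ≡ 94 (mod 169)
36^6 ≡ 144 (mod 169)
36^12 ≡ 118 (mod 169)
36^13 ≡ 23 (mod 169)
36^26 ≡ 22 (mod 169)
36^39 ≡ 168 (mod 169)
36^52 ≡ 146 (mod 169)
36^78 ≡ 1 (mod 169) ✓
The smallest such exponent is 78, so the order of 36 is 78.

78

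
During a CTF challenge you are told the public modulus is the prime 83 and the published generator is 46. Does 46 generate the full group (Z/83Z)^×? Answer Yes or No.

Yes

φ(83) = 83 − 1 = 82 = 2 · 41.
Test 46^(82/q) mod 83 for each prime factor q of 82:
46^41 ≡ 82 (mod 83)  [q = 2: ≢ 1 ✓]
46^2 ≡ 41 (mod 83)  [q = 41: ≢ 1 ✓]
Every test exponent gives a nontrivial residue, hence 46 generates the full group.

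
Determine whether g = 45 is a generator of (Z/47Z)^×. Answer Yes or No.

Yes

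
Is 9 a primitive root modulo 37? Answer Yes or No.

No

φ(37) = 37 − 1 = 36 = 2^2 · 3^2.
An element g generates (Z/37Z)^× iff g^(36/q) ≢ 1 (mod 37) for each prime q ∈ {2, 3}.
9^18 ≡ 1 (mod 37)  [q = 2: ≡ 1 ✗]
9^12 ≡ 26 (mod 37)  [q = 3: ≢ 1 ✓]
Since 9^18 ≡ 1, the order of 9 divides 18 < 36, so 9 is not a primitive root.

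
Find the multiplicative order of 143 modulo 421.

420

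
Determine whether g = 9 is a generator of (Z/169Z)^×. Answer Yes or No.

No

φ(169) = φ(13^2) = 13·(13−1) = 156 = 2^2 · 3 · 13.
Test 9^(156/q) mod 169 for each prime factor q of 156:
9^78 ≡ 1 (mod 169)  [q = 2: ≡ 1 ✗]
9^52 ≡ 22 (mod 169)  [q = 3: ≢ 1 ✓]
9^12 ≡ 40 (mod 169)  [q = 13: ≢ 1 ✓]
9^78 ≡ 1 shows ord(9) | 78, strictly less than φ(169); not a primitive root.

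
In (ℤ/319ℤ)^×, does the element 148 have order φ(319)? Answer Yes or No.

319 = 11 · 29 is a product of two distinct odd primes, so (Z/319Z)^× ≅ (Z/11Z)^× × (Z/29Z)^× is not cyclic.
No primitive root modulo 319 exists; in particular 148 is not one.

No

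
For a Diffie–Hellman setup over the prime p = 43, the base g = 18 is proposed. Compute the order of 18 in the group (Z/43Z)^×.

42

Since 18 ∈ (Z/43Z)^×, its order divides φ(43) = 43 − 1 = 42 = 2 · 3 · 7.
Divisors of 42: 1, 2, 3, 6, 7, 14, 21, 42.
Check 18^d mod 43 for each divisor in increasing order:
18^1 ≡ 18 (mod 43)
18^2 ≡ 23 (mod 43)
18^3 ≡ 27 (mod 43)
18^6 ≡ 41 (mod 43)
18^7 ≡ 7 (mod 43)
18^14 ≡ 6 (mod 43)
18^21 ≡ 42 (mod 43)
18^42 ≡ 1 (mod 43) ✓
Hence ord(18) = 42.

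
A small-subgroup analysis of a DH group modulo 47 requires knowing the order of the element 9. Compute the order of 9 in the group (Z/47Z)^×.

23

By Lagrange's theorem, ord_47(9) divides φ(47) = 47 − 1 = 46 = 2 · 23.
Divisors of 46: 1, 2, 23, 46.
Evaluate successive powers at the divisors of 46:
9^1 ≡ 9 (mod 47)
9^2 ≡ 34 (mod 47)
9^23 ≡ 1 (mod 47) ✓
Hence ord(9) = 23.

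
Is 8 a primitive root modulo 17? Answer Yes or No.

φ(17) = 17 − 1 = 16 = 2^4.
8 is a primitive root mod 17 iff 8^(φ(17)/q) ≢ 1 for every prime q | φ(17), i.e. q ∈ {2}.
8^8 ≡ 1 (mod 17)  [q = 2: ≡ 1 ✗]
The check at q = 2 fails, so 8 generates a proper subgroup.

No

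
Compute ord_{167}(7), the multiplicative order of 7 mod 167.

ord(7) | φ(167) = 167 − 1 = 166 = 2 · 83.
Divisors of 166: 1, 2, 83, 166.
Evaluate successive powers at the divisors of 166:
7^1 ≡ 7 (mod 167)
7^2 ≡ 49 (mod 167)
7^83 ≡ 1 (mod 167) ✓
Hence ord(7) = 83.

83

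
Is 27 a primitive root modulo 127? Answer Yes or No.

No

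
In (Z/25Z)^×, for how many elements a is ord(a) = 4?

2

φ(25) = φ(5^2) = 5·(5−1) = 20 = 2^2 · 5.
Since (Z/25Z)^× is cyclic of order 20, the number of elements of order d is φ(d) when d | 20 and 0 otherwise.
4 = 2^2 divides 20, and φ(4) = 2.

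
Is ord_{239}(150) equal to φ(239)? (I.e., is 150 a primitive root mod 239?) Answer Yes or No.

φ(239) = 239 − 1 = 238 = 2 · 7 · 17.
150 is a primitive root mod 239 iff 150^(φ(239)/q) ≢ 1 for every prime q | φ(239), i.e. q ∈ {2, 7, 17}.
150^119 ≡ 1 (mod 239)  [q = 2: ≡ 1 ✗]
150^34 ≡ 201 (mod 239)  [q = 7: ≢ 1 ✓]
150^14 ≡ 75 (mod 239)  [q = 17: ≢ 1 ✓]
150^119 ≡ 1 shows ord(150) | 119, strictly less than φ(239); not a primitive root.

No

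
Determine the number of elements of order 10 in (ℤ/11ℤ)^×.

4

φ(11) = 11 − 1 = 10 = 2 · 5.
Since (Z/11Z)^× is cyclic of order 10, the number of elements of order d is φ(d) when d | 10 and 0 otherwise.
10 = 2 · 5 divides 10, and φ(10) = 4.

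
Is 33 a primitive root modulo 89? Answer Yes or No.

φ(89) = 89 − 1 = 88 = 2^3 · 11.
Test 33^(88/q) mod 89 for each prime factor q of 88:
33^44 ≡ 88 (mod 89)  [q = 2: ≢ 1 ✓]
33^8 ≡ 16 (mod 89)  [q = 11: ≢ 1 ✓]
All checks pass, so 33 has order 88 and is a primitive root modulo 89.

Yes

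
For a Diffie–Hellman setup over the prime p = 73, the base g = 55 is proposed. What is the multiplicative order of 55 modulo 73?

Since 55 ∈ (Z/73Z)^×, its order divides φ(73) = 73 − 1 = 72 = 2^3 · 3^2.
Divisors of 72: 1, 2, 3, 4, 6, 8, 9, 12, 18, 24, 36, 72.
Compute 55^d (mod 73) for the divisors d until we hit 1:
55^1 ≡ 55 (mod 73)
55^2 ≡ 32 (mod 73)
55^3 ≡ 8 (mod 73)
55^4 ≡ 2 (mod 73)
55^6 ≡ 64 (mod 73)
55^8 ≡ 4 (mod 73)
55^9 ≡ 1 (mod 73) ✓
Hence ord(55) = 9.

9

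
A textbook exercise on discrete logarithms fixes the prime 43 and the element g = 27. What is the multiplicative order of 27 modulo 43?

14

Since 27 ∈ (Z/43Z)^×, its order divides φ(43) = 43 − 1 = 42 = 2 · 3 · 7.
Divisors of 42: 1, 2, 3, 6, 7, 14, 21, 42.
Test each divisor d:
27^1 ≡ 27 (mod 43)
27^2 ≡ 41 (mod 43)
27^3 ≡ 32 (mod 43)
27^6 ≡ 35 (mod 43)
27^7 ≡ 42 (mod 43)
27^14 ≡ 1 (mod 43) ✓
Hence ord(27) = 14.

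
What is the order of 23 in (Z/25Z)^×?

By Lagrange's theorem, ord_25(23) divides φ(25) = φ(5^2) = 5·(5−1) = 20 = 2^2 · 5.
Divisors of 20: 1, 2, 4, 5, 10, 20.
Check 23^d mod 25 for each divisor in increasing order:
23^1 ≡ 23 (mod 25)
23^2 ≡ 4 (mod 25)
23^4 ≡ 16 (mod 25)
23^5 ≡ 18 (mod 25)
23^10 ≡ 24 (mod 25)
23^20 ≡ 1 (mod 25) ✓
Therefore the multiplicative order of 23 modulo 25 is 20.

20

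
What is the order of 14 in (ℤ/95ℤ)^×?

By Lagrange's theorem, ord_95(14) divides φ(95) = φ(5·19) = (5−1)·(19−1) = 4·18 = 72 = 2^3 · 3^2.
Divisors of 72: 1, 2, 3, 4, 6, 8, 9, 12, 18, 24, 36, 72.
Check 14^d mod 95 for each divisor in increasing order:
14^1 ≡ 14 (mod 95)
14^2 ≡ 6 (mod 95)
14^3 ≡ 84 (mod 95)
14^4 ≡ 36 (mod 95)
14^6 ≡ 26 (mod 95)
14^8 ≡ 61 (mod 95)
14^9 ≡ 94 (mod 95)
14^12 ≡ 11 (mod 95)
14^18 ≡ 1 (mod 95) ✓
Therefore the multiplicative order of 14 modulo 95 is 18.

18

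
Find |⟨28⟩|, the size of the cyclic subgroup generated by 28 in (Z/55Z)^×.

20

ord(28) | φ(55) = φ(5·11) = (5−1)·(11−1) = 4·10 = 40 = 2^3 · 5.
Divisors of 40: 1, 2, 4, 5, 8, 10, 20, 40.
Check 28^d mod 55 for each divisor in increasing order:
28^1 ≡ 28 (mod 55)
28^2 ≡ 14 (mod 55)
28^4 ≡ 31 (mod 55)
28^5 ≡ 43 (mod 55)
28^8 ≡ 26 (mod 55)
28^10 ≡ 34 (mod 55)
28^20 ≡ 1 (mod 55) ✓
The smallest such exponent is 20, so the order of 28 is 20.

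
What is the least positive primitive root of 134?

7

φ(134) = φ(2)·φ(67) = 1·66 = 66 = 2 · 3 · 11.
g is a primitive root iff g^(66/q) ≢ 1 (mod 134) for each prime q ∈ {2, 3, 11}.
g = 2: gcd(2, 134) = 2 > 1, not a unit — skip.
g = 3: 3^33 ≡ 133; 3^22 ≡ 1 — hits 1, so not a primitive root.
g = 4: gcd(4, 134) = 2 > 1, not a unit — skip.
g = 5: 5^33 ≡ 133; 5^22 ≡ 1 — hits 1, so not a primitive root.
g = 6: gcd(6, 134) = 2 > 1, not a unit — skip.
g = 7: 7^33 ≡ 133; 7^22 ≡ 29; 7^6 ≡ 131 — none is 1, so 7 is a primitive root.
The smallest primitive root modulo 134 is 7.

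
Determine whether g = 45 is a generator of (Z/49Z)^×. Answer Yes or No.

Yes

φ(49) = φ(7^2) = 7·(7−1) = 42 = 2 · 3 · 7.
It suffices to check that the order of 45 is not a proper divisor of 42: compute 45^(42/q) for q ∈ {2, 3, 7}.
45^21 ≡ 48 (mod 49)  [q = 2: ≢ 1 ✓]
45^14 ≡ 30 (mod 49)  [q = 3: ≢ 1 ✓]
45^6 ≡ 29 (mod 49)  [q = 7: ≢ 1 ✓]
All checks pass, so 45 has order 42 and is a primitive root modulo 49.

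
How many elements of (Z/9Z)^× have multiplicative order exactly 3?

2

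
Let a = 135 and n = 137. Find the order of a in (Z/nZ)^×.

By Lagrange's theorem, ord_137(135) divides φ(137) = 137 − 1 = 136 = 2^3 · 17.
Divisors of 136: 1, 2, 4, 8, 17, 34, 68, 136.
Evaluate successive powers at the divisors of 136:
135^1 ≡ 135
135^2 ≡ 4
135^4 ≡ 16
135^8 ≡ 119
135^17 ≡ 37
135^34 ≡ 136
135^68 ≡ 1
Hence ord(135) = 68.

68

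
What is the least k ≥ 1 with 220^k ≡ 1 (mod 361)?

The order of 220 must divide φ(361) = φ(19^2) = 19·(19−1) = 342 = 2 · 3^2 · 19.
Divisors of 342: 1, 2, 3, 6, 9, 18, 19, 38, 57, 114, 171, 342.
Check 220^d mod 361 for each divisor in increasing order:
220^1 ≡ 220
220^2 ≡ 26
220^3 ≡ 305
220^6 ≡ 248
220^9 ≡ 191
220^18 ≡ 20
220^19 ≡ 68
220^38 ≡ 292
220^57 ≡ 1
So ord_361(220) = 57.

57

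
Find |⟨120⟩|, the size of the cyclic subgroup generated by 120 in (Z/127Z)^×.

Since 120 ∈ (Z/127Z)^×, its order divides φ(127) = 127 − 1 = 126 = 2 · 3^2 · 7.
Divisors of 126: 1, 2, 3, 6, 7, 9, 14, 18, 21, 42, 63, 126.
Check 120^d mod 127 for each divisor in increasing order:
120^1 ≡ 120 (mod 127)
120^2 ≡ 49 (mod 127)
120^3 ≡ 38 (mod 127)
120^6 ≡ 47 (mod 127)
120^7 ≡ 52 (mod 127)
120^9 ≡ 8 (mod 127)
120^14 ≡ 37 (mod 127)
120^18 ≡ 64 (mod 127)
120^21 ≡ 19 (mod 127)
120^42 ≡ 107 (mod 127)
120^63 ≡ 1 (mod 127) ✓
So ord_127(120) = 63.

63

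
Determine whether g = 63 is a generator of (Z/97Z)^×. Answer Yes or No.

No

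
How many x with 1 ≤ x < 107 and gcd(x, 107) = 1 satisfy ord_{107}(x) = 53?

52

φ(107) = 107 − 1 = 106 = 2 · 53.
In a cyclic group of order 106, there are φ(d) elements of order d for each divisor d of 106, and zero for non-divisors.
53 | 106, and φ(53) = 53 − 1 = 52.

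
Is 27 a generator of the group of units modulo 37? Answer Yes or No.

No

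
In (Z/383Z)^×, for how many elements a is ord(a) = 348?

φ(383) = 383 − 1 = 382 = 2 · 191.
(Z/383Z)^× is cyclic (|G| = 382); a cyclic group of order m has exactly φ(d) elements of each order d | m, and none otherwise.
348 does not divide 382, so no element of (Z/383Z)^× has order 348.

0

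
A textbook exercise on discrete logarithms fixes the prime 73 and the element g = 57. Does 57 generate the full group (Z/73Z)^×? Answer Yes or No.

No

φ(73) = 73 − 1 = 72 = 2^3 · 3^2.
An element g generates (Z/73Z)^× iff g^(72/q) ≢ 1 (mod 73) for each prime q ∈ {2, 3}.
57^36 ≡ 1 (mod 73)  [q = 2: ≡ 1 ✗]
57^24 ≡ 64 (mod 73)  [q = 3: ≢ 1 ✓]
57^36 ≡ 1 shows ord(57) | 36, strictly less than φ(73); not a primitive root.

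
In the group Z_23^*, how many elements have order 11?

φ(23) = 23 − 1 = 22 = 2 · 11.
(Z/23Z)^× is cyclic (|G| = 22); a cyclic group of order m has exactly φ(d) elements of each order d | m, and none otherwise.
11 | 22, and φ(11) = 11 − 1 = 10.

10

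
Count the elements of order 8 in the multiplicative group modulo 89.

4

φ(89) = 89 − 1 = 88 = 2^3 · 11.
Since (Z/89Z)^× is cyclic of order 88, the number of elements of order d is φ(d) when d | 88 and 0 otherwise.
8 = 2^3 divides 88, and φ(8) = 4.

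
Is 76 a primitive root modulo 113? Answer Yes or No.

φ(113) = 113 − 1 = 112 = 2^4 · 7.
76 is a primitive root mod 113 iff 76^(φ(113)/q) ≢ 1 for every prime q | φ(113), i.e. q ∈ {2, 7}.
76^56 ≡ 112 (mod 113)  [q = 2: ≢ 1 ✓]
76^16 ≡ 106 (mod 113)  [q = 7: ≢ 1 ✓]
All checks pass, so 76 has order 112 and is a primitive root modulo 113.

Yes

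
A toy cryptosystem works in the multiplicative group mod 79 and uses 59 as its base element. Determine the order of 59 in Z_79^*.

By Lagrange's theorem, ord_79(59) divides φ(79) = 79 − 1 = 78 = 2 · 3 · 13.
Divisors of 78: 1, 2, 3, 6, 13, 26, 39, 78.
Check 59^d mod 79 for each divisor in increasing order:
59^1 ≡ 59
59^2 ≡ 5
59^3 ≡ 58
59^6 ≡ 46
59^13 ≡ 24
59^26 ≡ 23
59^39 ≡ 78
59^78 ≡ 1
The smallest such exponent is 78, so the order of 59 is 78.

78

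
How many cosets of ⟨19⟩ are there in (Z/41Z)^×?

1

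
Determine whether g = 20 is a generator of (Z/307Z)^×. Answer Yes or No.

No

φ(307) = 307 − 1 = 306 = 2 · 3^2 · 17.
It suffices to check that the order of 20 is not a proper divisor of 306: compute 20^(306/q) for q ∈ {2, 3, 17}.
20^153 ≡ 306 (mod 307)  [q = 2: ≢ 1 ✓]
20^102 ≡ 289 (mod 307)  [q = 3: ≢ 1 ✓]
20^18 ≡ 1 (mod 307)  [q = 17: ≡ 1 ✗]
The check at q = 17 fails, so 20 generates a proper subgroup.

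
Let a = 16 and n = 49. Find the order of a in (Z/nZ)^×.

21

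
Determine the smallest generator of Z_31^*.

3

φ(31) = 31 − 1 = 30 = 2 · 3 · 5.
Test candidates g = 2, 3, … against the prime factors q ∈ {2, 3, 5} of φ(31): g is a generator iff g^(30/q) ≢ 1 for every such q.
g = 2: 2^15 ≡ 1 — hits 1, so not a primitive root.
g = 3: 3^15 ≡ 30; 3^10 ≡ 25; 3^6 ≡ 16 — none is 1, so 3 is a primitive root.
So 3 is the smallest generator of (Z/31Z)^×.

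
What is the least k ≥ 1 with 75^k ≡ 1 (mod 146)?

ord(75) | φ(146) = φ(2)·φ(73) = 1·72 = 72 = 2^3 · 3^2.
Divisors of 72: 1, 2, 3, 4, 6, 8, 9, 12, 18, 24, 36, 72.
Evaluate successive powers at the divisors of 72:
75^1 ≡ 75
75^2 ≡ 77
75^3 ≡ 81
75^4 ≡ 89
75^6 ≡ 137
75^8 ≡ 37
75^9 ≡ 1
Therefore the multiplicative order of 75 modulo 146 is 9.

9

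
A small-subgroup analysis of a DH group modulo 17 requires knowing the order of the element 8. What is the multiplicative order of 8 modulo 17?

8

Since 8 ∈ (Z/17Z)^×, its order divides φ(17) = 17 − 1 = 16 = 2^4.
Divisors of 16: 1, 2, 4, 8, 16.
Test each divisor d:
8^1 ≡ 8 (mod 17)
8^2 ≡ 13 (mod 17)
8^4 ≡ 16 (mod 17)
8^8 ≡ 1 (mod 17) ✓
The smallest such exponent is 8, so the order of 8 is 8.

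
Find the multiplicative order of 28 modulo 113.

7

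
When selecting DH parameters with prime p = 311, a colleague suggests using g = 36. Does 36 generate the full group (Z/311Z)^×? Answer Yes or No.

φ(311) = 311 − 1 = 310 = 2 · 5 · 31.
It suffices to check that the order of 36 is not a proper divisor of 310: compute 36^(310/q) for q ∈ {2, 5, 31}.
36^155 ≡ 1 (mod 311)  [q = 2: ≡ 1 ✗]
36^62 ≡ 52 (mod 311)  [q = 5: ≢ 1 ✓]
36^10 ≡ 1 (mod 311)  [q = 31: ≡ 1 ✗]
The check at q = 2 fails, so 36 generates a proper subgroup.

No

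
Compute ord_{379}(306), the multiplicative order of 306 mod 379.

63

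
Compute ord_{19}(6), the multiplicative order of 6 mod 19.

9

The order of 6 must divide φ(19) = 19 − 1 = 18 = 2 · 3^2.
Divisors of 18: 1, 2, 3, 6, 9, 18.
Check 6^d mod 19 for each divisor in increasing order:
6^1 ≡ 6 (mod 19)
6^2 ≡ 17 (mod 19)
6^3 ≡ 7 (mod 19)
6^6 ≡ 11 (mod 19)
6^9 ≡ 1 (mod 19) ✓
So ord_19(6) = 9.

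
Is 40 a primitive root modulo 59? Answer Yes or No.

Yes

φ(59) = 59 − 1 = 58 = 2 · 29.
Test 40^(58/q) mod 59 for each prime factor q of 58:
40^29 ≡ 58 (mod 59)  [q = 2: ≢ 1 ✓]
40^2 ≡ 7 (mod 59)  [q = 29: ≢ 1 ✓]
Every test exponent gives a nontrivial residue, hence 40 generates the full group.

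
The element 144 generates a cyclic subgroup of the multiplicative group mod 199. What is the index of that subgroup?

6

By Lagrange's theorem, ord_199(144) divides φ(199) = 199 − 1 = 198 = 2 · 3^2 · 11.
Divisors of 198: 1, 2, 3, 6, 9, 11, 18, 22, 33, 66, 99, 198.
Compute 144^d (mod 199) for the divisors d until we hit 1:
144^1 ≡ 144 (mod 199)
144^2 ≡ 40 (mod 199)
144^3 ≡ 188 (mod 199)
144^6 ≡ 121 (mod 199)
144^9 ≡ 62 (mod 199)
144^11 ≡ 92 (mod 199)
144^18 ≡ 63 (mod 199)
144^22 ≡ 106 (mod 199)
144^33 ≡ 1 (mod 199) ✓
Thus |⟨144⟩| = ord(144) = 33.
[(Z/199Z)^× : ⟨144⟩] = 198/33 = 6.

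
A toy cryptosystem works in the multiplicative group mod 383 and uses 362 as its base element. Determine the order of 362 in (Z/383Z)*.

382

By Lagrange's theorem, ord_383(362) divides φ(383) = 383 − 1 = 382 = 2 · 191.
Divisors of 382: 1, 2, 191, 382.
Test each divisor d:
362^1 ≡ 362 (mod 383)
362^2 ≡ 58 (mod 383)
362^191 ≡ 382 (mod 383)
362^382 ≡ 1 (mod 383) ✓
Therefore the multiplicative order of 362 modulo 383 is 382.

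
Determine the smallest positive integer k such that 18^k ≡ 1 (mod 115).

44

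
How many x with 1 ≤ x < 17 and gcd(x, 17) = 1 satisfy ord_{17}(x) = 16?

φ(17) = 17 − 1 = 16 = 2^4.
Since (Z/17Z)^× is cyclic of order 16, the number of elements of order d is φ(d) when d | 16 and 0 otherwise.
16 = 2^4 divides 16, and φ(16) = 8.

8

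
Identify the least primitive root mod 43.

3

φ(43) = 43 − 1 = 42 = 2 · 3 · 7.
g is a primitive root iff g^(42/q) ≢ 1 (mod 43) for each prime q ∈ {2, 3, 7}.
g = 2: 2^21 ≡ 42; 2^14 ≡ 1 — hits 1, so not a primitive root.
g = 3: 3^21 ≡ 42; 3^14 ≡ 36; 3^6 ≡ 41 — none is 1, so 3 is a primitive root.
So 3 is the smallest generator of (Z/43Z)^×.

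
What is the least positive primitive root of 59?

2

φ(59) = 59 − 1 = 58 = 2 · 29.
Test candidates g = 2, 3, … against the prime factors q ∈ {2, 29} of φ(59): g is a generator iff g^(58/q) ≢ 1 for every such q.
g = 2: 2^29 ≡ 58; 2^2 ≡ 4 — none is 1, so 2 is a primitive root.
Hence the least primitive root of 59 is 2.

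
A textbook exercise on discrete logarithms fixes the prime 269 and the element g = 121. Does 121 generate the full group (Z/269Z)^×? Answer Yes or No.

No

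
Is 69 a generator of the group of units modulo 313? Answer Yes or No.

Yes

φ(313) = 313 − 1 = 312 = 2^3 · 3 · 13.
It suffices to check that the order of 69 is not a proper divisor of 312: compute 69^(312/q) for q ∈ {2, 3, 13}.
69^156 ≡ 312 (mod 313)  [q = 2: ≢ 1 ✓]
69^104 ≡ 98 (mod 313)  [q = 3: ≢ 1 ✓]
69^24 ≡ 113 (mod 313)  [q = 13: ≢ 1 ✓]
None equal 1, so ord_313(69) = 312: 69 is a primitive root.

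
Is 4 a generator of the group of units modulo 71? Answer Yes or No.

No

φ(71) = 71 − 1 = 70 = 2 · 5 · 7.
Test 4^(70/q) mod 71 for each prime factor q of 70:
4^35 ≡ 1 (mod 71)  [q = 2: ≡ 1 ✗]
4^14 ≡ 5 (mod 71)  [q = 5: ≢ 1 ✓]
4^10 ≡ 48 (mod 71)  [q = 7: ≢ 1 ✓]
Since 4^35 ≡ 1, the order of 4 divides 35 < 70, so 4 is not a primitive root.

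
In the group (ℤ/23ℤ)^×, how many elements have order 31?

0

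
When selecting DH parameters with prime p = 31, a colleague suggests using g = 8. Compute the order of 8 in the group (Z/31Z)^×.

5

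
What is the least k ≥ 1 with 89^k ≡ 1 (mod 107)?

Since 89 ∈ (Z/107Z)^×, its order divides φ(107) = 107 − 1 = 106 = 2 · 53.
Divisors of 106: 1, 2, 53, 106.
Evaluate successive powers at the divisors of 106:
89^1 ≡ 89
89^2 ≡ 3
89^53 ≡ 1
The smallest such exponent is 53, so the order of 89 is 53.

53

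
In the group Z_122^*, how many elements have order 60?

φ(122) = φ(2)·φ(61) = 1·60 = 60 = 2^2 · 3 · 5.
In a cyclic group of order 60, there are φ(d) elements of order d for each divisor d of 60, and zero for non-divisors.
60 = 2^2 · 3 · 5 divides 60, and φ(60) = 16.

16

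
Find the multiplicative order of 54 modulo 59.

Since 54 ∈ (Z/59Z)^×, its order divides φ(59) = 59 − 1 = 58 = 2 · 29.
Divisors of 58: 1, 2, 29, 58.
Check 54^d mod 59 for each divisor in increasing order:
54^1 ≡ 54 (mod 59)
54^2 ≡ 25 (mod 59)
54^29 ≡ 58 (mod 59)
54^58 ≡ 1 (mod 59) ✓
The smallest such exponent is 58, so the order of 54 is 58.

58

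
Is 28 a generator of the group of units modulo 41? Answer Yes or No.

φ(41) = 41 − 1 = 40 = 2^3 · 5.
An element g generates (Z/41Z)^× iff g^(40/q) ≢ 1 (mod 41) for each prime q ∈ {2, 5}.
28^20 ≡ 40 (mod 41)  [q = 2: ≢ 1 ✓]
28^8 ≡ 10 (mod 41)  [q = 5: ≢ 1 ✓]
None equal 1, so ord_41(28) = 40: 28 is a primitive root.

Yes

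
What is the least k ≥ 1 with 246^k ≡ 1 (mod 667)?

308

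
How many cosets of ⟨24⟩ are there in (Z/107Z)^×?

ord(24) | φ(107) = 107 − 1 = 106 = 2 · 53.
Divisors of 106: 1, 2, 53, 106.
Compute 24^d (mod 107) for the divisors d until we hit 1:
24^1 ≡ 24
24^2 ≡ 41
24^53 ≡ 106
24^106 ≡ 1
The order of 24 is 106, so the subgroup it generates has 106 elements.
[(Z/107Z)^× : ⟨24⟩] = 106/106 = 1.

1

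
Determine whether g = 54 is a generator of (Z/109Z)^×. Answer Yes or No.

φ(109) = 109 − 1 = 108 = 2^2 · 3^3.
54 is a primitive root mod 109 iff 54^(φ(109)/q) ≢ 1 for every prime q | φ(109), i.e. q ∈ {2, 3}.
54^54 ≡ 108 (mod 109)  [q = 2: ≢ 1 ✓]
54^36 ≡ 1 (mod 109)  [q = 3: ≡ 1 ✗]
Since 54^36 ≡ 1, the order of 54 divides 36 < 108, so 54 is not a primitive root.

No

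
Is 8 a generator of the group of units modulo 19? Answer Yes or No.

φ(19) = 19 − 1 = 18 = 2 · 3^2.
It suffices to check that the order of 8 is not a proper divisor of 18: compute 8^(18/q) for q ∈ {2, 3}.
8^9 ≡ 18 (mod 19)  [q = 2: ≢ 1 ✓]
8^6 ≡ 1 (mod 19)  [q = 3: ≡ 1 ✗]
8^6 ≡ 1 shows ord(8) | 6, strictly less than φ(19); not a primitive root.

No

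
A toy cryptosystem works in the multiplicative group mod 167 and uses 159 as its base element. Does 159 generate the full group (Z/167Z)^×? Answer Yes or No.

Yes

φ(167) = 167 − 1 = 166 = 2 · 83.
Test 159^(166/q) mod 167 for each prime factor q of 166:
159^83 ≡ 166 (mod 167)  [q = 2: ≢ 1 ✓]
159^2 ≡ 64 (mod 167)  [q = 83: ≢ 1 ✓]
All checks pass, so 159 has order 166 and is a primitive root modulo 167.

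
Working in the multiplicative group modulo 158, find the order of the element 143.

13

Since 143 ∈ (Z/158Z)^×, its order divides φ(158) = φ(2)·φ(79) = 1·78 = 78 = 2 · 3 · 13.
Divisors of 78: 1, 2, 3, 6, 13, 26, 39, 78.
Check 143^d mod 158 for each divisor in increasing order:
143^1 ≡ 143 (mod 158)
143^2 ≡ 67 (mod 158)
143^3 ≡ 101 (mod 158)
143^6 ≡ 89 (mod 158)
143^13 ≡ 1 (mod 158) ✓
Hence ord(143) = 13.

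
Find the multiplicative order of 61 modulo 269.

Since 61 ∈ (Z/269Z)^×, its order divides φ(269) = 269 − 1 = 268 = 2^2 · 67.
Divisors of 268: 1, 2, 4, 67, 134, 268.
Compute 61^d (mod 269) for the divisors d until we hit 1:
61^1 ≡ 61
61^2 ≡ 224
61^4 ≡ 142
61^67 ≡ 1
So ord_269(61) = 67.

67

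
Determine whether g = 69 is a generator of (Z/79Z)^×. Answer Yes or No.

No

φ(79) = 79 − 1 = 78 = 2 · 3 · 13.
An element g generates (Z/79Z)^× iff g^(78/q) ≢ 1 (mod 79) for each prime q ∈ {2, 3, 13}.
69^39 ≡ 78 (mod 79)  [q = 2: ≢ 1 ✓]
69^26 ≡ 1 (mod 79)  [q = 3: ≡ 1 ✗]
69^6 ≡ 18 (mod 79)  [q = 13: ≢ 1 ✓]
69^26 ≡ 1 shows ord(69) | 26, strictly less than φ(79); not a primitive root.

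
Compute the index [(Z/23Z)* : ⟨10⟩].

ord(10) | φ(23) = 23 − 1 = 22 = 2 · 11.
Divisors of 22: 1, 2, 11, 22.
Compute 10^d (mod 23) for the divisors d until we hit 1:
10^1 ≡ 10 (mod 23)
10^2 ≡ 8 (mod 23)
10^11 ≡ 22 (mod 23)
10^22 ≡ 1 (mod 23) ✓
The order of 10 is 22, so the subgroup it generates has 22 elements.
Index = |(Z/23Z)^×| / |⟨10⟩| = 22 / 22 = 1.

1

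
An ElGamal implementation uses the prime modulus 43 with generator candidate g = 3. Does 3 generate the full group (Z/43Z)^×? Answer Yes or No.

φ(43) = 43 − 1 = 42 = 2 · 3 · 7.
3 is a primitive root mod 43 iff 3^(φ(43)/q) ≢ 1 for every prime q | φ(43), i.e. q ∈ {2, 3, 7}.
3^21 ≡ 42 (mod 43)  [q = 2: ≢ 1 ✓]
3^14 ≡ 36 (mod 43)  [q = 3: ≢ 1 ✓]
3^6 ≡ 41 (mod 43)  [q = 7: ≢ 1 ✓]
All checks pass, so 3 has order 42 and is a primitive root modulo 43.

Yes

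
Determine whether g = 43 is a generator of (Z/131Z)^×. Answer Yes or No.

No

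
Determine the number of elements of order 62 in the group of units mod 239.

0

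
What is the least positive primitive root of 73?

φ(73) = 73 − 1 = 72 = 2^3 · 3^2.
Test candidates g = 2, 3, … against the prime factors q ∈ {2, 3} of φ(73): g is a generator iff g^(72/q) ≢ 1 for every such q.
g = 2: 2^36 ≡ 1 — hits 1, so not a primitive root.
g = 3: 3^36 ≡ 1 — hits 1, so not a primitive root.
g = 4: 4^36 ≡ 1 — hits 1, so not a primitive root.
g = 5: 5^36 ≡ 72; 5^24 ≡ 8 — none is 1, so 5 is a primitive root.
Hence the least primitive root of 73 is 5.

5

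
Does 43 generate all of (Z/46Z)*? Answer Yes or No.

Yes

φ(46) = φ(2)·φ(23) = 1·22 = 22 = 2 · 11.
43 is a primitive root mod 46 iff 43^(φ(46)/q) ≢ 1 for every prime q | φ(46), i.e. q ∈ {2, 11}.
43^11 ≡ 45 (mod 46)  [q = 2: ≢ 1 ✓]
43^2 ≡ 9 (mod 46)  [q = 11: ≢ 1 ✓]
Every test exponent gives a nontrivial residue, hence 43 generates the full group.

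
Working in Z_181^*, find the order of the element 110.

60

The order of 110 must divide φ(181) = 181 − 1 = 180 = 2^2 · 3^2 · 5.
Divisors of 180: 1, 2, 3, 4, 5, 6, 9, 10, 12, 15, 18, 20, 30, 36, 45, 60, 90, 180.
Evaluate successive powers at the divisors of 180:
110^1 ≡ 110
110^2 ≡ 154
110^3 ≡ 107
110^4 ≡ 5
110^5 ≡ 7
110^6 ≡ 46
110^9 ≡ 35
110^10 ≡ 49
110^12 ≡ 125
110^15 ≡ 162
110^18 ≡ 139
110^20 ≡ 48
110^30 ≡ 180
110^36 ≡ 135
110^45 ≡ 19
110^60 ≡ 1
The smallest such exponent is 60, so the order of 110 is 60.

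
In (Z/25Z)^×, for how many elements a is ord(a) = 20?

φ(25) = φ(5^2) = 5·(5−1) = 20 = 2^2 · 5.
(Z/25Z)^× is cyclic (|G| = 20); a cyclic group of order m has exactly φ(d) elements of each order d | m, and none otherwise.
20 = 2^2 · 5 divides 20, and φ(20) = 8.

8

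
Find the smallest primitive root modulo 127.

3

φ(127) = 127 − 1 = 126 = 2 · 3^2 · 7.
Test candidates g = 2, 3, … against the prime factors q ∈ {2, 3, 7} of φ(127): g is a generator iff g^(126/q) ≢ 1 for every such q.
g = 2: 2^63 ≡ 1 — hits 1, so not a primitive root.
g = 3: 3^63 ≡ 126; 3^42 ≡ 107; 3^18 ≡ 4 — none is 1, so 3 is a primitive root.
Hence the least primitive root of 127 is 3.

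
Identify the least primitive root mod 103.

5

φ(103) = 103 − 1 = 102 = 2 · 3 · 17.
g is a primitive root iff g^(102/q) ≢ 1 (mod 103) for each prime q ∈ {2, 3, 17}.
g = 2: 2^51 ≡ 1 — hits 1, so not a primitive root.
g = 3: 3^51 ≡ 102; 3^34 ≡ 1 — hits 1, so not a primitive root.
g = 4: 4^51 ≡ 1 — hits 1, so not a primitive root.
g = 5: 5^51 ≡ 102; 5^34 ≡ 56; 5^6 ≡ 72 — none is 1, so 5 is a primitive root.
The smallest primitive root modulo 103 is 5.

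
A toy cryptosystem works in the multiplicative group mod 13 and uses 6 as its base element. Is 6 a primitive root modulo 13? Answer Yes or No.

Yes

φ(13) = 13 − 1 = 12 = 2^2 · 3.
Test 6^(12/q) mod 13 for each prime factor q of 12:
6^6 ≡ 12 (mod 13)  [q = 2: ≢ 1 ✓]
6^4 ≡ 9 (mod 13)  [q = 3: ≢ 1 ✓]
All checks pass, so 6 has order 12 and is a primitive root modulo 13.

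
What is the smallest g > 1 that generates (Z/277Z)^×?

5

φ(277) = 277 − 1 = 276 = 2^2 · 3 · 23.
g is a primitive root iff g^(276/q) ≢ 1 (mod 277) for each prime q ∈ {2, 3, 23}.
g = 2: 2^138 ≡ 276; 2^92 ≡ 1 — hits 1, so not a primitive root.
g = 3: 3^138 ≡ 1 — hits 1, so not a primitive root.
g = 4: 4^138 ≡ 1 — hits 1, so not a primitive root.
g = 5: 5^138 ≡ 276; 5^92 ≡ 116; 5^12 ≡ 27 — none is 1, so 5 is a primitive root.
The smallest primitive root modulo 277 is 5.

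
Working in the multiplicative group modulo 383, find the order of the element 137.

191

The order of 137 must divide φ(383) = 383 − 1 = 382 = 2 · 191.
Divisors of 382: 1, 2, 191, 382.
Test each divisor d:
137^1 ≡ 137 (mod 383)
137^2 ≡ 2 (mod 383)
137^191 ≡ 1 (mod 383) ✓
So ord_383(137) = 191.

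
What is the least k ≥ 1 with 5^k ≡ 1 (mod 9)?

6

Since 5 ∈ (Z/9Z)^×, its order divides φ(9) = φ(3^2) = 3·(3−1) = 6 = 2 · 3.
Divisors of 6: 1, 2, 3, 6.
Check 5^d mod 9 for each divisor in increasing order:
5^1 ≡ 5 (mod 9)
5^2 ≡ 7 (mod 9)
5^3 ≡ 8 (mod 9)
5^6 ≡ 1 (mod 9) ✓
So ord_9(5) = 6.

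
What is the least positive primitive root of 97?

5

φ(97) = 97 − 1 = 96 = 2^5 · 3.
Test candidates g = 2, 3, … against the prime factors q ∈ {2, 3} of φ(97): g is a generator iff g^(96/q) ≢ 1 for every such q.
g = 2: 2^48 ≡ 1 — hits 1, so not a primitive root.
g = 3: 3^48 ≡ 1 — hits 1, so not a primitive root.
g = 4: 4^48 ≡ 1 — hits 1, so not a primitive root.
g = 5: 5^48 ≡ 96; 5^32 ≡ 35 — none is 1, so 5 is a primitive root.
So 5 is the smallest generator of (Z/97Z)^×.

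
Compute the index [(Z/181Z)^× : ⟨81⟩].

4

The order of 81 must divide φ(181) = 181 − 1 = 180 = 2^2 · 3^2 · 5.
Divisors of 180: 1, 2, 3, 4, 5, 6, 9, 10, 12, 15, 18, 20, 30, 36, 45, 60, 90, 180.
Evaluate successive powers at the divisors of 180:
81^1 ≡ 81 (mod 181)
81^2 ≡ 45 (mod 181)
81^3 ≡ 25 (mod 181)
81^4 ≡ 34 (mod 181)
81^5 ≡ 39 (mod 181)
81^6 ≡ 82 (mod 181)
81^9 ≡ 59 (mod 181)
81^10 ≡ 73 (mod 181)
81^12 ≡ 27 (mod 181)
81^15 ≡ 132 (mod 181)
81^18 ≡ 42 (mod 181)
81^20 ≡ 80 (mod 181)
81^30 ≡ 48 (mod 181)
81^36 ≡ 135 (mod 181)
81^45 ≡ 1 (mod 181) ✓
The order of 81 is 45, so the subgroup it generates has 45 elements.
[(Z/181Z)^× : ⟨81⟩] = 180/45 = 4.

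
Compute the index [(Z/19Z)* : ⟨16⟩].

2

By Lagrange's theorem, ord_19(16) divides φ(19) = 19 − 1 = 18 = 2 · 3^2.
Divisors of 18: 1, 2, 3, 6, 9, 18.
Compute 16^d (mod 19) for the divisors d until we hit 1:
16^1 ≡ 16 (mod 19)
16^2 ≡ 9 (mod 19)
16^3 ≡ 11 (mod 19)
16^6 ≡ 7 (mod 19)
16^9 ≡ 1 (mod 19) ✓
So ord_19(16) = 9, hence |⟨16⟩| = 9.
Index = |(Z/19Z)^×| / |⟨16⟩| = 18 / 9 = 2.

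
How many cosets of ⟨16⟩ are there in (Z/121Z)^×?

2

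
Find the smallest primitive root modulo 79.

3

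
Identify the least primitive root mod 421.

φ(421) = 421 − 1 = 420 = 2^2 · 3 · 5 · 7.
g is a primitive root iff g^(420/q) ≢ 1 (mod 421) for each prime q ∈ {2, 3, 5, 7}.
g = 2: 2^210 ≡ 420; 2^140 ≡ 400; 2^84 ≡ 279; 2^60 ≡ 370 — none is 1, so 2 is a primitive root.
The smallest primitive root modulo 421 is 2.

2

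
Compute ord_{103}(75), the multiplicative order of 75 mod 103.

102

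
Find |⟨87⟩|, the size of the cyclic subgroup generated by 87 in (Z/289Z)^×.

Since 87 ∈ (Z/289Z)^×, its order divides φ(289) = φ(17^2) = 17·(17−1) = 272 = 2^4 · 17.
Divisors of 272: 1, 2, 4, 8, 16, 17, 34, 68, 136, 272.
Compute 87^d (mod 289) for the divisors d until we hit 1:
87^1 ≡ 87 (mod 289)
87^2 ≡ 55 (mod 289)
87^4 ≡ 135 (mod 289)
87^8 ≡ 18 (mod 289)
87^16 ≡ 35 (mod 289)
87^17 ≡ 155 (mod 289)
87^34 ≡ 38 (mod 289)
87^68 ≡ 288 (mod 289)
87^136 ≡ 1 (mod 289) ✓
Therefore the multiplicative order of 87 modulo 289 is 136.

136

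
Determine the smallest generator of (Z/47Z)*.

φ(47) = 47 − 1 = 46 = 2 · 23.
Test candidates g = 2, 3, … against the prime factors q ∈ {2, 23} of φ(47): g is a generator iff g^(46/q) ≢ 1 for every such q.
g = 2: 2^23 ≡ 1 — hits 1, so not a primitive root.
g = 3: 3^23 ≡ 1 — hits 1, so not a primitive root.
g = 4: 4^23 ≡ 1 — hits 1, so not a primitive root.
g = 5: 5^23 ≡ 46; 5^2 ≡ 25 — none is 1, so 5 is a primitive root.
The smallest primitive root modulo 47 is 5.

5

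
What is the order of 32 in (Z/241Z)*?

ord(32) | φ(241) = 241 − 1 = 240 = 2^4 · 3 · 5.
Divisors of 240: 1, 2, 3, 4, 5, 6, 8, 10, 12, 15, 16, 20, 24, 30, 40, 48, 60, 80, 120, 240.
Compute 32^d (mod 241) for the divisors d until we hit 1:
32^1 ≡ 32 (mod 241)
32^2 ≡ 60 (mod 241)
32^3 ≡ 233 (mod 241)
32^4 ≡ 226 (mod 241)
32^5 ≡ 2 (mod 241)
32^6 ≡ 64 (mod 241)
32^8 ≡ 225 (mod 241)
32^10 ≡ 4 (mod 241)
32^12 ≡ 240 (mod 241)
32^15 ≡ 8 (mod 241)
32^16 ≡ 15 (mod 241)
32^20 ≡ 16 (mod 241)
32^24 ≡ 1 (mod 241) ✓
The smallest such exponent is 24, so the order of 32 is 24.

24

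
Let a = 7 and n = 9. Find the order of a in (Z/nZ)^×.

ord(7) | φ(9) = φ(3^2) = 3·(3−1) = 6 = 2 · 3.
Divisors of 6: 1, 2, 3, 6.
Check 7^d mod 9 for each divisor in increasing order:
7^1 ≡ 7
7^2 ≡ 4
7^3 ≡ 1
Hence ord(7) = 3.

3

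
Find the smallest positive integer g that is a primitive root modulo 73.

5

φ(73) = 73 − 1 = 72 = 2^3 · 3^2.
g is a primitive root iff g^(72/q) ≢ 1 (mod 73) for each prime q ∈ {2, 3}.
g = 2: 2^36 ≡ 1 — hits 1, so not a primitive root.
g = 3: 3^36 ≡ 1 — hits 1, so not a primitive root.
g = 4: 4^36 ≡ 1 — hits 1, so not a primitive root.
g = 5: 5^36 ≡ 72; 5^24 ≡ 8 — none is 1, so 5 is a primitive root.
The smallest primitive root modulo 73 is 5.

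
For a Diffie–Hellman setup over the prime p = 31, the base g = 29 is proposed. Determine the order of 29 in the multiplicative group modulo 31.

ord(29) | φ(31) = 31 − 1 = 30 = 2 · 3 · 5.
Divisors of 30: 1, 2, 3, 5, 6, 10, 15, 30.
Evaluate successive powers at the divisors of 30:
29^1 ≡ 29
29^2 ≡ 4
29^3 ≡ 23
29^5 ≡ 30
29^6 ≡ 2
29^10 ≡ 1
Therefore the multiplicative order of 29 modulo 31 is 10.

10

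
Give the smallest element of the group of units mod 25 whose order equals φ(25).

2

φ(25) = φ(5^2) = 5·(5−1) = 20 = 2^2 · 5.
g is a primitive root iff g^(20/q) ≢ 1 (mod 25) for each prime q ∈ {2, 5}.
g = 2: 2^10 ≡ 24; 2^4 ≡ 16 — none is 1, so 2 is a primitive root.
Hence the least primitive root of 25 is 2.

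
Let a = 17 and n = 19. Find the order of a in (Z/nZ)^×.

By Lagrange's theorem, ord_19(17) divides φ(19) = 19 − 1 = 18 = 2 · 3^2.
Divisors of 18: 1, 2, 3, 6, 9, 18.
Compute 17^d (mod 19) for the divisors d until we hit 1:
17^1 ≡ 17
17^2 ≡ 4
17^3 ≡ 11
17^6 ≡ 7
17^9 ≡ 1
Therefore the multiplicative order of 17 modulo 19 is 9.

9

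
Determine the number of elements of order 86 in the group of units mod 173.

42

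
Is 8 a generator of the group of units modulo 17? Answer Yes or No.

No

φ(17) = 17 − 1 = 16 = 2^4.
8 is a primitive root mod 17 iff 8^(φ(17)/q) ≢ 1 for every prime q | φ(17), i.e. q ∈ {2}.
8^8 ≡ 1 (mod 17)  [q = 2: ≡ 1 ✗]
Since 8^8 ≡ 1, the order of 8 divides 8 < 16, so 8 is not a primitive root.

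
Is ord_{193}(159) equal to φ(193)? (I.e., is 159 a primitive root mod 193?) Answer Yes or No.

Yes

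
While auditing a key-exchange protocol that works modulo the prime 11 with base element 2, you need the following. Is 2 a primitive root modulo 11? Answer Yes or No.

φ(11) = 11 − 1 = 10 = 2 · 5.
It suffices to check that the order of 2 is not a proper divisor of 10: compute 2^(10/q) for q ∈ {2, 5}.
2^5 ≡ 10 (mod 11)  [q = 2: ≢ 1 ✓]
2^2 ≡ 4 (mod 11)  [q = 5: ≢ 1 ✓]
Every test exponent gives a nontrivial residue, hence 2 generates the full group.

Yes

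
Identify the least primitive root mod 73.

φ(73) = 73 − 1 = 72 = 2^3 · 3^2.
g is a primitive root iff g^(72/q) ≢ 1 (mod 73) for each prime q ∈ {2, 3}.
g = 2: 2^36 ≡ 1 — hits 1, so not a primitive root.
g = 3: 3^36 ≡ 1 — hits 1, so not a primitive root.
g = 4: 4^36 ≡ 1 — hits 1, so not a primitive root.
g = 5: 5^36 ≡ 72; 5^24 ≡ 8 — none is 1, so 5 is a primitive root.
The smallest primitive root modulo 73 is 5.

5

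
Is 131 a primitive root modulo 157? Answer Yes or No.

φ(157) = 157 − 1 = 156 = 2^2 · 3 · 13.
It suffices to check that the order of 131 is not a proper divisor of 156: compute 131^(156/q) for q ∈ {2, 3, 13}.
131^78 ≡ 156 (mod 157)  [q = 2: ≢ 1 ✓]
131^52 ≡ 144 (mod 157)  [q = 3: ≢ 1 ✓]
131^12 ≡ 14 (mod 157)  [q = 13: ≢ 1 ✓]
All checks pass, so 131 has order 156 and is a primitive root modulo 157.

Yes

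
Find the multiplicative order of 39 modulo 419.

By Lagrange's theorem, ord_419(39) divides φ(419) = 419 − 1 = 418 = 2 · 11 · 19.
Divisors of 418: 1, 2, 11, 19, 22, 38, 209, 418.
Compute 39^d (mod 419) for the divisors d until we hit 1:
39^1 ≡ 39
39^2 ≡ 264
39^11 ≡ 329
39^19 ≡ 348
39^22 ≡ 139
39^38 ≡ 13
39^209 ≡ 1
The smallest such exponent is 209, so the order of 39 is 209.

209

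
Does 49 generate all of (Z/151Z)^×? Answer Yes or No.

φ(151) = 151 − 1 = 150 = 2 · 3 · 5^2.
Test 49^(150/q) mod 151 for each prime factor q of 150:
49^75 ≡ 1 (mod 151)  [q = 2: ≡ 1 ✗]
49^50 ≡ 118 (mod 151)  [q = 3: ≢ 1 ✓]
49^30 ≡ 64 (mod 151)  [q = 5: ≢ 1 ✓]
The check at q = 2 fails, so 49 generates a proper subgroup.

No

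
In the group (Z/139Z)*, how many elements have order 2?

φ(139) = 139 − 1 = 138 = 2 · 3 · 23.
In a cyclic group of order 138, there are φ(d) elements of order d for each divisor d of 138, and zero for non-divisors.
2 | 138, and φ(2) = 2 − 1 = 1.

1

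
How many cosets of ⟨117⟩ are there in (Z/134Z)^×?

ord(117) | φ(134) = φ(2)·φ(67) = 1·66 = 66 = 2 · 3 · 11.
Divisors of 66: 1, 2, 3, 6, 11, 22, 33, 66.
Evaluate successive powers at the divisors of 66:
117^1 ≡ 117 (mod 134)
117^2 ≡ 21 (mod 134)
117^3 ≡ 45 (mod 134)
117^6 ≡ 15 (mod 134)
117^11 ≡ 105 (mod 134)
117^22 ≡ 37 (mod 134)
117^33 ≡ 133 (mod 134)
117^66 ≡ 1 (mod 134) ✓
So ord_134(117) = 66, hence |⟨117⟩| = 66.
The index is φ(134) / ord(117) = 66 / 66 = 1.

1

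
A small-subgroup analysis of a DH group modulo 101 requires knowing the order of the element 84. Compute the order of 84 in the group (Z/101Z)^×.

By Lagrange's theorem, ord_101(84) divides φ(101) = 101 − 1 = 100 = 2^2 · 5^2.
Divisors of 100: 1, 2, 4, 5, 10, 20, 25, 50, 100.
Evaluate successive powers at the divisors of 100:
84^1 ≡ 84 (mod 101)
84^2 ≡ 87 (mod 101)
84^4 ≡ 95 (mod 101)
84^5 ≡ 1 (mod 101) ✓
The smallest such exponent is 5, so the order of 84 is 5.

5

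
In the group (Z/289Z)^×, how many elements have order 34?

16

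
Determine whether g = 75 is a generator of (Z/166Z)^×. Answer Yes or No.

φ(166) = φ(2)·φ(83) = 1·82 = 82 = 2 · 41.
Test 75^(82/q) mod 166 for each prime factor q of 82:
75^41 ≡ 1 (mod 166)  [q = 2: ≡ 1 ✗]
75^2 ≡ 147 (mod 166)  [q = 41: ≢ 1 ✓]
Since 75^41 ≡ 1, the order of 75 divides 41 < 82, so 75 is not a primitive root.

No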